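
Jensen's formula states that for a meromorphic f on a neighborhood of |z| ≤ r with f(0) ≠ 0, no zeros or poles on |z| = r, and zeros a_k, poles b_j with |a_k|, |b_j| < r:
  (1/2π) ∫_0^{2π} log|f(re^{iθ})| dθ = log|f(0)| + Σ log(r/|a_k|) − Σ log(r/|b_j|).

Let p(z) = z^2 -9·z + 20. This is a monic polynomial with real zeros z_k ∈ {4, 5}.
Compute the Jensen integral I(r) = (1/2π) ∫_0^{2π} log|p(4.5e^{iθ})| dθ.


Zeros: 4, 5; r = 4.5.
Inside |z| < r: 4. Outside (|z| ≥ r): 5.
p(0) = 20, so log|p(0)| = log(20) = 2.9957.
Apply Jensen: I(r) = log|p(0)| + Σ_k log(r/|z_k|), summed over zeros inside |z| < r.
  log(r/|z_k|) for z_k = 4: log(4.5/4) = 0.1178
  Outside zeros (5) contribute nothing to the Jensen sum.
Sum over inside zeros: 0.1178.
I(r) = log|p(0)| + (inside sum) = 2.9957 + 0.1178 = 3.1135.
Note: since some zeros are outside |z| ≤ r, the simplified n·log(r) form does NOT apply — only the inside zeros contribute.

I(r) ≈ 3.1135.


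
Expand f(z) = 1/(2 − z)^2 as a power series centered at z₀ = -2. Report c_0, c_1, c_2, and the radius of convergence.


Let w = z − z₀, so z = z₀ + w.
Then 2 − z = 2 − (z₀ + w) = (2 − z₀) − w = 4 − w.
f(z) = 1/(4 − w)^2 = (1/(4)^2) · (1 − w/(4))^{−2}.
By the binomial series (1−u)^{−2} = Σ_{n≥0} C(n+1, 1) u^n for |u|<1, with u = w/(4):
  c_n = C(n+1, 1) / (4)^(n+2).
  c_0 = 1/(4)^2 = 1/16.
  c_1 = 2/(4)^3 = 1/32.
  c_2 = 3/(4)^4 = 3/256.
The series is valid for |w/d| < 1, i.e. |z − z₀| < |d|.
Radius of convergence: R = |2 − z₀| = |4| = 4 (distance from z₀ to the singularity z = 2).

c_0 = 1/16, c_1 = 1/32, c_2 = 3/256; R = 4.


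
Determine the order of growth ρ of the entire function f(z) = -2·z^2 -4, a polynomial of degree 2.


|f(z)| ≤ Σ|c_k|·r^k = O(r^2) as r → ∞. Polynomial growth is O(e^{r^ε}) for every ε > 0 (since r^2/e^{r^ε} → 0), so ρ ≤ ε for all ε > 0, i.e. ρ = 0. Every nonconstant polynomial has order 0.
Therefore ρ = 0.

Order ρ = 0.


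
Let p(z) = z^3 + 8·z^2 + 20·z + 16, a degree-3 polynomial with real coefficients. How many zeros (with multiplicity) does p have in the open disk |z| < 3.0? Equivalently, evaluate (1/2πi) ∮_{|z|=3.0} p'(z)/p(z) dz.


The zeros of p are: -2, -4, -2.
Their magnitudes are: 2, 4, 2.
Zeros with |z| < R = 3.0: -2, -2.
Count = 2.
By the argument principle, (1/2πi) ∮_{|z|=R} p'(z)/p(z) dz equals exactly this count.

Number of zeros inside |z| < 3.0: 2.


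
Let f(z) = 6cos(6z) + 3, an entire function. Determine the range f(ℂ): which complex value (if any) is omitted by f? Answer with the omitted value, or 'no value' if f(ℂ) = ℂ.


Little Picard bounds the complement of f(ℂ) to at most one point.
cos is entire and surjective onto ℂ: for every w ∈ ℂ, cos(ζ) = w has a solution ζ ∈ ℂ (e.g., via the complex inverse arccos). With ζ = 6z this gives z = ζ/(6). Then 6·cos(6z) takes every value in 6·ℂ = ℂ, and adding 3 is a bijection of ℂ. So f is surjective and omits no value. (Note: only on the real line is cos bounded by [−1, 1].)

Omitted value: no value.


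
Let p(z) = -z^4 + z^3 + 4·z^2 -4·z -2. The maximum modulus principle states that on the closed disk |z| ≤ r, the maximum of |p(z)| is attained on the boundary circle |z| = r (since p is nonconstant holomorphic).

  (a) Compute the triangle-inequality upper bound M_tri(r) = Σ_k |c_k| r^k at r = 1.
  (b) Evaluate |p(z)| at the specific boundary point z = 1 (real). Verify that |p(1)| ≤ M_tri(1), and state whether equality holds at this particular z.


Coefficients: c_0 = -2, c_1 = -4, c_2 = 4, c_3 = 1, c_4 = -1. Radius r = 1.
Part (a). Triangle bound: M_tri(r) = Σ_k |c_k| r^k
  = |-2|·1^0 + |-4|·1^1 + |4|·1^2 + |1|·1^3 + |-1|·1^4
  = 2 + 4 + 4 + 1 + 1 = 12.
This bounds M(r) := max_{|z|=r} |p(z)| from above; equality holds iff all terms c_k z^k can be made to align in phase at a single z on |z|=r.
Part (b). At z = 1 (real, on the circle |z| = r):
  p(1) = (-2)·1^0 + (-4)·1^1 + (4)·1^2 + (1)·1^3 + (-1)·1^4 = -2.
  |p(1)| = 2.
Check: |p(1)| = 2 ≤ 12 = M_tri(1). ✓ Equality does not hold at z = 1 (the coefficients have mixed signs, so the terms do not all align in phase there).

M_tri(1) = 12; |p(1)| = 2; equality at z=1: no.


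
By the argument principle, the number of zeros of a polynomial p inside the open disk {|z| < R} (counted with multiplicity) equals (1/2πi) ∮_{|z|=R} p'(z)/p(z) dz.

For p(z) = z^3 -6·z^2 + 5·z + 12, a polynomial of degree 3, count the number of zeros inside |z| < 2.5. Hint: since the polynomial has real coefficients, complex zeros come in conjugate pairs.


The zeros of p are: 4, -1, 3.
Their magnitudes are: 4, 1, 3.
Zeros with |z| < R = 2.5: -1.
Count = 1.
By the argument principle, (1/2πi) ∮_{|z|=R} p'(z)/p(z) dz equals exactly this count.

Number of zeros inside |z| < 2.5: 1.


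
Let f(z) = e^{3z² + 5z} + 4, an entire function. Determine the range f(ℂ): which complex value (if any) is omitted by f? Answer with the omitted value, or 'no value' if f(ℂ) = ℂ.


Little Picard bounds the complement of f(ℂ) to at most one point.
The exponent g(z) = 3z² + 5z is a nonconstant polynomial, hence surjective onto ℂ. So e^{g(z)} takes every value in {e^w : w ∈ ℂ} = ℂ ∖ {0}. Adding 4 shifts the range to ℂ ∖ {4}. f omits exactly 4.

Omitted value: 4.


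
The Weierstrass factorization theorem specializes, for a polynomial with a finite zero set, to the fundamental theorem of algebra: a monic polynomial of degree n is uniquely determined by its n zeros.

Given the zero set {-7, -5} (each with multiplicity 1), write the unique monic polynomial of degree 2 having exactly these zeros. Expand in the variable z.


The polynomial is p(z) = ∏_{α ∈ S} (z − α), where S = {-7, -5}.
Expanding the product yields: p(z) = z^2 + 12·z + 35.
The resulting polynomial has degree 2 and real coefficients as required.

p(z) = z^2 + 12·z + 35.


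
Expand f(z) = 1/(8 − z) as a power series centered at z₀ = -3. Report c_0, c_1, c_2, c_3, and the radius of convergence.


Let w = z − z₀, so z = z₀ + w.
Then 8 − z = 8 − (z₀ + w) = (8 − z₀) − w = 11 − w.
f(z) = 1/(11 − w) = (1/(11)) · 1/(1 − w/(11)) = Σ_{n≥0} w^n / (11)^(n+1).
So c_n = 1/(11)^(n+1):
  c_0 = 1/(11)^1 = 1/11.
  c_1 = 1/(11)^2 = 1/121.
  c_2 = 1/(11)^3 = 1/1331.
  c_3 = 1/(11)^4 = 1/14641.
The series is valid for |w/d| < 1, i.e. |z − z₀| < |d|.
Radius of convergence: R = |8 − z₀| = |11| = 11 (distance from z₀ to the singularity z = 8).

c_0 = 1/11, c_1 = 1/121, c_2 = 1/1331, c_3 = 1/14641; R = 11.


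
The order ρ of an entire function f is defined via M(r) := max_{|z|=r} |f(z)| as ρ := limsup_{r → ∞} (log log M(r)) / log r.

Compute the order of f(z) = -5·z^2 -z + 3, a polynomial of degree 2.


|f(z)| ≤ Σ|c_k|·r^k = O(r^2) as r → ∞. Polynomial growth is O(e^{r^ε}) for every ε > 0 (since r^2/e^{r^ε} → 0), so ρ ≤ ε for all ε > 0, i.e. ρ = 0. Every nonconstant polynomial has order 0.
Therefore ρ = 0.

Order ρ = 0.


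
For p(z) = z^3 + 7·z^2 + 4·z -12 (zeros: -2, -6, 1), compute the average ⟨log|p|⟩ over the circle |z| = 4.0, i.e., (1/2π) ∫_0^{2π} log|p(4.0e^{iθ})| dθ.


Zeros: -6, -2, 1; r = 4.0.
Inside |z| < r: -2, 1. Outside (|z| ≥ r): -6.
p(0) = -12, so log|p(0)| = log(12) = 2.4849.
Apply Jensen: I(r) = log|p(0)| + Σ_k log(r/|z_k|), summed over zeros inside |z| < r.
  log(r/|z_k|) for z_k = -2: log(4.0/2) = 0.6931
  log(r/|z_k|) for z_k = 1: log(4.0/1) = 1.3863
  Outside zeros (-6) contribute nothing to the Jensen sum.
Sum over inside zeros: 2.0794.
I(r) = log|p(0)| + (inside sum) = 2.4849 + 2.0794 = 4.5643.
Note: since some zeros are outside |z| ≤ r, the simplified n·log(r) form does NOT apply — only the inside zeros contribute.

I(r) ≈ 4.5643.


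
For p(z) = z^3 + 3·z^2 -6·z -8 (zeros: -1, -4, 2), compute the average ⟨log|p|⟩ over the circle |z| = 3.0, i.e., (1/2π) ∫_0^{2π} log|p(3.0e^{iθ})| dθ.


Zeros: -4, -1, 2; r = 3.0.
Inside |z| < r: -1, 2. Outside (|z| ≥ r): -4.
p(0) = -8, so log|p(0)| = log(8) = 2.0794.
Apply Jensen: I(r) = log|p(0)| + Σ_k log(r/|z_k|), summed over zeros inside |z| < r.
  log(r/|z_k|) for z_k = -1: log(3.0/1) = 1.0986
  log(r/|z_k|) for z_k = 2: log(3.0/2) = 0.4055
  Outside zeros (-4) contribute nothing to the Jensen sum.
Sum over inside zeros: 1.5041.
I(r) = log|p(0)| + (inside sum) = 2.0794 + 1.5041 = 3.5835.
Note: since some zeros are outside |z| ≤ r, the simplified n·log(r) form does NOT apply — only the inside zeros contribute.

I(r) ≈ 3.5835.


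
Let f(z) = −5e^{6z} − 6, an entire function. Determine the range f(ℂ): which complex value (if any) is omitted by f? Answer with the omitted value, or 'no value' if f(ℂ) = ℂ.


Little Picard bounds the complement of f(ℂ) to at most one point.
e^{6z} is never zero on ℂ, so -5·e^{6z} takes every value in ℂ ∖ {0}. Adding -6 shifts the range to ℂ ∖ {-6}. Thus f omits exactly the value -6.

Omitted value: -6.


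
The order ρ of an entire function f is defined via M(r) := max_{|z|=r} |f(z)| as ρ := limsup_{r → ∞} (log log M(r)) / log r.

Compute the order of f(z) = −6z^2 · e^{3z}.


M(r) = max_{|z|=r} |-6|·|z|^2·|e^{3z}| = 6·r^2 · e^{3r^1} (the factors attain their maxima compatibly on |z|=r). Then log M(r) = log 6 + 2·log r + 3r^1, dominated by the last term, so log log M(r) ~ 1·log r. The polynomial factor -6z^2 contributes only a log r term and does not affect the order. ρ = 1.
Therefore ρ = 1.

Order ρ = 1.


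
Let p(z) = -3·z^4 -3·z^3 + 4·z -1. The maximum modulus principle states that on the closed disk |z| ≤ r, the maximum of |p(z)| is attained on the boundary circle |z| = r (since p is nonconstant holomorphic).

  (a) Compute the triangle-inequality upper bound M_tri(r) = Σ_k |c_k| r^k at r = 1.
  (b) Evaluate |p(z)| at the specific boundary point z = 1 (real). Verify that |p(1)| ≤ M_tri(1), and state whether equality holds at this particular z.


Coefficients: c_0 = -1, c_1 = 4, c_2 = 0, c_3 = -3, c_4 = -3. Radius r = 1.
Part (a). Triangle bound: M_tri(r) = Σ_k |c_k| r^k
  = |-1|·1^0 + |4|·1^1 + |0|·1^2 + |-3|·1^3 + |-3|·1^4
  = 1 + 4 + 0 + 3 + 3 = 11.
This bounds M(r) := max_{|z|=r} |p(z)| from above; equality holds iff all terms c_k z^k can be made to align in phase at a single z on |z|=r.
Part (b). At z = 1 (real, on the circle |z| = r):
  p(1) = (-1)·1^0 + (4)·1^1 + (0)·1^2 + (-3)·1^3 + (-3)·1^4 = -3.
  |p(1)| = 3.
Check: |p(1)| = 3 ≤ 11 = M_tri(1). ✓ Equality does not hold at z = 1 (the coefficients have mixed signs, so the terms do not all align in phase there).

M_tri(1) = 11; |p(1)| = 3; equality at z=1: no.


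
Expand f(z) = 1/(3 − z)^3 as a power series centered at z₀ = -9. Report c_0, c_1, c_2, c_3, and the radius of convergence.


Let w = z − z₀, so z = z₀ + w.
Then 3 − z = 3 − (z₀ + w) = (3 − z₀) − w = 12 − w.
f(z) = 1/(12 − w)^3 = (1/(12)^3) · (1 − w/(12))^{−3}.
By the binomial series (1−u)^{−3} = Σ_{n≥0} C(n+2, 2) u^n for |u|<1, with u = w/(12):
  c_n = C(n+2, 2) / (12)^(n+3).
  c_0 = 1/(12)^3 = 1/1728.
  c_1 = 3/(12)^4 = 1/6912.
  c_2 = 6/(12)^5 = 1/41472.
  c_3 = 10/(12)^6 = 5/1492992.
The series is valid for |w/d| < 1, i.e. |z − z₀| < |d|.
Radius of convergence: R = |3 − z₀| = |12| = 12 (distance from z₀ to the singularity z = 3).

c_0 = 1/1728, c_1 = 1/6912, c_2 = 1/41472, c_3 = 5/1492992; R = 12.


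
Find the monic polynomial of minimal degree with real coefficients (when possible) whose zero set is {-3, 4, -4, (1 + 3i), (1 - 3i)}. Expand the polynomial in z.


The polynomial is p(z) = ∏_{α ∈ S} (z − α), where S = {-3, 4, -4, (1 + 3i), (1 - 3i)}.
Expanding the product yields: p(z) = z^5 + z^4 -12·z^3 + 14·z^2 -64·z -480.
Note conjugate pairs combine to real quadratics: (z − (1+3i))(z − (1−3i)) = z² − 2z + 10.
The resulting polynomial has degree 5 and real coefficients as required.

p(z) = z^5 + z^4 -12·z^3 + 14·z^2 -64·z -480.


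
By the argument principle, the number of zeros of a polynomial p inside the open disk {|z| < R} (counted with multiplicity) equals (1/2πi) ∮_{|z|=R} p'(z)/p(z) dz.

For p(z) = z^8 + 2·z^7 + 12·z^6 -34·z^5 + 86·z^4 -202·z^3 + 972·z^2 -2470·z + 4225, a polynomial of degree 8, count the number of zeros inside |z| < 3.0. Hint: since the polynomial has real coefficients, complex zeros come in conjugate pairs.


The zeros of p are: (-2 + 3i), (-2 - 3i), (1 + 2i), (1 - 2i), (-2 + 3i), (-2 - 3i), (2 + 1i), (2 - 1i).
Their magnitudes are: 3.606, 3.606, 2.236, 2.236, 3.606, 3.606, 2.236, 2.236.
Zeros with |z| < R = 3.0: (1 + 2i), (1 - 2i), (2 + 1i), (2 - 1i).
Count = 4.
By the argument principle, (1/2πi) ∮_{|z|=R} p'(z)/p(z) dz equals exactly this count.

Number of zeros inside |z| < 3.0: 4.


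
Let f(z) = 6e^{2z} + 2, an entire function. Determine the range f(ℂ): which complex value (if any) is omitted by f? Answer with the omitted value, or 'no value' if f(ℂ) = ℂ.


Little Picard bounds the complement of f(ℂ) to at most one point.
e^{2z} is never zero on ℂ, so 6·e^{2z} takes every value in ℂ ∖ {0}. Adding 2 shifts the range to ℂ ∖ {2}. Thus f omits exactly the value 2.

Omitted value: 2.


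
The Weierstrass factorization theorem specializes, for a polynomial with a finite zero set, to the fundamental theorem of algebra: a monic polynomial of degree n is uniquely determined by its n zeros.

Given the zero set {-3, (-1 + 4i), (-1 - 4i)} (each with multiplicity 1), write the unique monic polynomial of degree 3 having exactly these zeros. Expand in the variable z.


The polynomial is p(z) = ∏_{α ∈ S} (z − α), where S = {-3, (-1 + 4i), (-1 - 4i)}.
Expanding the product yields: p(z) = z^3 + 5·z^2 + 23·z + 51.
Note conjugate pairs combine to real quadratics: (z − (-1+4i))(z − (-1−4i)) = z² + 2z + 17.
The resulting polynomial has degree 3 and real coefficients as required.

p(z) = z^3 + 5·z^2 + 23·z + 51.


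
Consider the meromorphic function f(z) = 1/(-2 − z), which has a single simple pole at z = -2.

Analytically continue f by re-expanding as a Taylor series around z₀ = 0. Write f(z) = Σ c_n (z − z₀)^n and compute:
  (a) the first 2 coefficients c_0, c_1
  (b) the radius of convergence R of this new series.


Let w = z − z₀, so z = z₀ + w.
Then -2 − z = -2 − (z₀ + w) = (-2 − z₀) − w = -2 − w.
f(z) = 1/(-2 − w) = (1/(-2)) · 1/(1 − w/(-2)) = Σ_{n≥0} w^n / (-2)^(n+1).
So c_n = 1/(-2)^(n+1):
  c_0 = 1/(-2)^1 = -1/2.
  c_1 = 1/(-2)^2 = 1/4.
The series is valid for |w/d| < 1, i.e. |z − z₀| < |d|.
Radius of convergence: R = |-2 − z₀| = |-2| = 2 (distance from z₀ to the singularity z = -2).

c_0 = -1/2, c_1 = 1/4; R = 2.


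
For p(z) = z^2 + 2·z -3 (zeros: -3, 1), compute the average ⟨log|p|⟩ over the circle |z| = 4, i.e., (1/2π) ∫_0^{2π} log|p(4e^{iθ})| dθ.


Zeros: -3, 1; r = 4.
Inside |z| < r: -3, 1. Outside (|z| ≥ r): ∅.
p(0) = -3, so log|p(0)| = log(3) = 1.0986.
Apply Jensen: I(r) = log|p(0)| + Σ_k log(r/|z_k|), summed over zeros inside |z| < r.
  log(r/|z_k|) for z_k = -3: log(4/3) = 0.2877
  log(r/|z_k|) for z_k = 1: log(4/1) = 1.3863
Sum over inside zeros: 1.6740.
I(r) = log|p(0)| + (inside sum) = 1.0986 + 1.6740 = 2.7726.
Closed form (all zeros inside, monic): I(r) = n·log(r) = 2·log(4) = 2.7726. ✓

I(r) ≈ 2.7726.


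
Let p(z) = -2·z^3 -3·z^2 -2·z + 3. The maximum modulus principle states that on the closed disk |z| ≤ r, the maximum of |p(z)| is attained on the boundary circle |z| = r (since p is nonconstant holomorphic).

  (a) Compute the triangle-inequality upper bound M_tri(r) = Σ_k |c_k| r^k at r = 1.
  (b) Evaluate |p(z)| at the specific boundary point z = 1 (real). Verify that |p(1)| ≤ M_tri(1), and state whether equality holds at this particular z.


Coefficients: c_0 = 3, c_1 = -2, c_2 = -3, c_3 = -2. Radius r = 1.
Part (a). Triangle bound: M_tri(r) = Σ_k |c_k| r^k
  = |3|·1^0 + |-2|·1^1 + |-3|·1^2 + |-2|·1^3
  = 3 + 2 + 3 + 2 = 10.
This bounds M(r) := max_{|z|=r} |p(z)| from above; equality holds iff all terms c_k z^k can be made to align in phase at a single z on |z|=r.
Part (b). At z = 1 (real, on the circle |z| = r):
  p(1) = (3)·1^0 + (-2)·1^1 + (-3)·1^2 + (-2)·1^3 = -4.
  |p(1)| = 4.
Check: |p(1)| = 4 ≤ 10 = M_tri(1). ✓ Equality does not hold at z = 1 (the coefficients have mixed signs, so the terms do not all align in phase there).

M_tri(1) = 10; |p(1)| = 4; equality at z=1: no.


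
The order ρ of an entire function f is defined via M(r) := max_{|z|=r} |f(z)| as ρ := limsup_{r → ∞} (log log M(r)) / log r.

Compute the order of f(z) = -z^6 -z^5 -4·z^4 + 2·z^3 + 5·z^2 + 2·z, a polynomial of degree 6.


|f(z)| ≤ Σ|c_k|·r^k = O(r^6) as r → ∞. Polynomial growth is O(e^{r^ε}) for every ε > 0 (since r^6/e^{r^ε} → 0), so ρ ≤ ε for all ε > 0, i.e. ρ = 0. Every nonconstant polynomial has order 0.
Therefore ρ = 0.

Order ρ = 0.


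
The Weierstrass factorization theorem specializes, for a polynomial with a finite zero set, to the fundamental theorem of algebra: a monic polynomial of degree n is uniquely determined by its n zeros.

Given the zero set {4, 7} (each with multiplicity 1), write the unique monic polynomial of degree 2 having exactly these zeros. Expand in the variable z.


The polynomial is p(z) = ∏_{α ∈ S} (z − α), where S = {4, 7}.
Expanding the product yields: p(z) = z^2 -11·z + 28.
The resulting polynomial has degree 2 and real coefficients as required.

p(z) = z^2 -11·z + 28.


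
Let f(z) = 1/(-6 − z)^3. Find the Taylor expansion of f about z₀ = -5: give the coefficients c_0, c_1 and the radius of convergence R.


Let w = z − z₀, so z = z₀ + w.
Then -6 − z = -6 − (z₀ + w) = (-6 − z₀) − w = -1 − w.
f(z) = 1/(-1 − w)^3 = (1/(-1)^3) · (1 − w/(-1))^{−3}.
By the binomial series (1−u)^{−3} = Σ_{n≥0} C(n+2, 2) u^n for |u|<1, with u = w/(-1):
  c_n = C(n+2, 2) / (-1)^(n+3).
  c_0 = 1/(-1)^3 = -1.
  c_1 = 3/(-1)^4 = 3.
The series is valid for |w/d| < 1, i.e. |z − z₀| < |d|.
Radius of convergence: R = |-6 − z₀| = |-1| = 1 (distance from z₀ to the singularity z = -6).

c_0 = -1, c_1 = 3; R = 1.


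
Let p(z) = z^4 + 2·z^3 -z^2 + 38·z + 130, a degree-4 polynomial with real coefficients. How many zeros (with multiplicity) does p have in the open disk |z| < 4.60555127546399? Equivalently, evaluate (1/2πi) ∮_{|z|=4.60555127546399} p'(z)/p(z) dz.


The zeros of p are: (2 + 3i), (2 - 3i), (-3 + 1i), (-3 - 1i).
Their magnitudes are: 3.606, 3.606, 3.162, 3.162.
Zeros with |z| < R = 4.60555127546399: (2 + 3i), (2 - 3i), (-3 + 1i), (-3 - 1i).
Count = 4.
By the argument principle, (1/2πi) ∮_{|z|=R} p'(z)/p(z) dz equals exactly this count.

Number of zeros inside |z| < 4.60555127546399: 4.


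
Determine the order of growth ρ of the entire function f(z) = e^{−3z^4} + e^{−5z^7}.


Each summand is entire of order 4 and 7 respectively (as in the single-exponential case). The order of a sum is at most the max of the orders, so ρ ≤ 7. For the lower bound: on |z|=r choose arg z so that -5z^7 is real positive; then |e^{-5z^7}| = e^{5r^7} while |e^{-3z^4}| ≤ e^{3r^4} = o(e^{5r^7}). So |f| ≥ e^{5r^7}(1 − o(1)) and ρ ≥ 7. Hence ρ = max(4, 7) = 7.
Therefore ρ = 7.

Order ρ = 7.


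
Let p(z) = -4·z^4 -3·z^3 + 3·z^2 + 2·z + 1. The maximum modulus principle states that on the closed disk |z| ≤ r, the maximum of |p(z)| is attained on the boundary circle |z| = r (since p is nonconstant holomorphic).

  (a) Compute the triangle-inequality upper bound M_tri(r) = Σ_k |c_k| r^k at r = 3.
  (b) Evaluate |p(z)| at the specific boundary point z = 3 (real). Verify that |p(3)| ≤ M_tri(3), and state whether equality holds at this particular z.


Coefficients: c_0 = 1, c_1 = 2, c_2 = 3, c_3 = -3, c_4 = -4. Radius r = 3.
Part (a). Triangle bound: M_tri(r) = Σ_k |c_k| r^k
  = |1|·3^0 + |2|·3^1 + |3|·3^2 + |-3|·3^3 + |-4|·3^4
  = 1 + 6 + 27 + 81 + 324 = 439.
This bounds M(r) := max_{|z|=r} |p(z)| from above; equality holds iff all terms c_k z^k can be made to align in phase at a single z on |z|=r.
Part (b). At z = 3 (real, on the circle |z| = r):
  p(3) = (1)·3^0 + (2)·3^1 + (3)·3^2 + (-3)·3^3 + (-4)·3^4 = -371.
  |p(3)| = 371.
Check: |p(3)| = 371 ≤ 439 = M_tri(3). ✓ Equality does not hold at z = 3 (the coefficients have mixed signs, so the terms do not all align in phase there).

M_tri(3) = 439; |p(3)| = 371; equality at z=3: no.


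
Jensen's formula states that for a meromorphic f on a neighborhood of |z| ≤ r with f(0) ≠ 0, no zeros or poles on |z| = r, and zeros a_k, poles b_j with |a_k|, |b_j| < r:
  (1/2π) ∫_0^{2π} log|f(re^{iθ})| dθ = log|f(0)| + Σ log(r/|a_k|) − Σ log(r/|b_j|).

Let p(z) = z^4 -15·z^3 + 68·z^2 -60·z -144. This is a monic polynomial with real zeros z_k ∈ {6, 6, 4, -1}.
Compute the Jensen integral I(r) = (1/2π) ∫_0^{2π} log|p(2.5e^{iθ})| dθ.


Zeros: -1, 4, 6, 6; r = 2.5.
Inside |z| < r: -1. Outside (|z| ≥ r): 4, 6, 6.
p(0) = -144, so log|p(0)| = log(144) = 4.9698.
Apply Jensen: I(r) = log|p(0)| + Σ_k log(r/|z_k|), summed over zeros inside |z| < r.
  log(r/|z_k|) for z_k = -1: log(2.5/1) = 0.9163
  Outside zeros (4, 6, 6) contribute nothing to the Jensen sum.
Sum over inside zeros: 0.9163.
I(r) = log|p(0)| + (inside sum) = 4.9698 + 0.9163 = 5.8861.
Note: since some zeros are outside |z| ≤ r, the simplified n·log(r) form does NOT apply — only the inside zeros contribute.

I(r) ≈ 5.8861.


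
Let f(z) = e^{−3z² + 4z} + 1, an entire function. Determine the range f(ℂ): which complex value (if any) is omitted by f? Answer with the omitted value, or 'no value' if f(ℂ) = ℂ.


Little Picard bounds the complement of f(ℂ) to at most one point.
The exponent g(z) = −3z² + 4z is a nonconstant polynomial, hence surjective onto ℂ. So e^{g(z)} takes every value in {e^w : w ∈ ℂ} = ℂ ∖ {0}. Adding 1 shifts the range to ℂ ∖ {1}. f omits exactly 1.

Omitted value: 1.


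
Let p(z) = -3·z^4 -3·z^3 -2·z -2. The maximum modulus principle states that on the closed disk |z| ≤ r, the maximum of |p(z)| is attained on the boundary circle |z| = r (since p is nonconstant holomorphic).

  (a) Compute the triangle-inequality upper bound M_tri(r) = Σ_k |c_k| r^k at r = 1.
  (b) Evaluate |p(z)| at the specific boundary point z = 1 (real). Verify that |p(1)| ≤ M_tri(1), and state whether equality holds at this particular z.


Coefficients: c_0 = -2, c_1 = -2, c_2 = 0, c_3 = -3, c_4 = -3. Radius r = 1.
Part (a). Triangle bound: M_tri(r) = Σ_k |c_k| r^k
  = |-2|·1^0 + |-2|·1^1 + |0|·1^2 + |-3|·1^3 + |-3|·1^4
  = 2 + 2 + 0 + 3 + 3 = 10.
This bounds M(r) := max_{|z|=r} |p(z)| from above; equality holds iff all terms c_k z^k can be made to align in phase at a single z on |z|=r.
Part (b). At z = 1 (real, on the circle |z| = r):
  p(1) = (-2)·1^0 + (-2)·1^1 + (0)·1^2 + (-3)·1^3 + (-3)·1^4 = -10.
  |p(1)| = 10.
Since all nonzero coefficients share the same sign, |p(1)| = 10 = M_tri(1); the triangle bound is attained at z = 1, so in fact M(r) = 10.

M_tri(1) = 10; |p(1)| = 10; equality at z=1: yes.


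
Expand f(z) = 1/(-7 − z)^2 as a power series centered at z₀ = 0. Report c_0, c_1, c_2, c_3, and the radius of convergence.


Let w = z − z₀, so z = z₀ + w.
Then -7 − z = -7 − (z₀ + w) = (-7 − z₀) − w = -7 − w.
f(z) = 1/(-7 − w)^2 = (1/(-7)^2) · (1 − w/(-7))^{−2}.
By the binomial series (1−u)^{−2} = Σ_{n≥0} C(n+1, 1) u^n for |u|<1, with u = w/(-7):
  c_n = C(n+1, 1) / (-7)^(n+2).
  c_0 = 1/(-7)^2 = 1/49.
  c_1 = 2/(-7)^3 = -2/343.
  c_2 = 3/(-7)^4 = 3/2401.
  c_3 = 4/(-7)^5 = -4/16807.
The series is valid for |w/d| < 1, i.e. |z − z₀| < |d|.
Radius of convergence: R = |-7 − z₀| = |-7| = 7 (distance from z₀ to the singularity z = -7).

c_0 = 1/49, c_1 = -2/343, c_2 = 3/2401, c_3 = -4/16807; R = 7.


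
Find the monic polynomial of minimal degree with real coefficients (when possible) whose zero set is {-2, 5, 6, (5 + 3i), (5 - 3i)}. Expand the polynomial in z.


The polynomial is p(z) = ∏_{α ∈ S} (z − α), where S = {-2, 5, 6, (5 + 3i), (5 - 3i)}.
Expanding the product yields: p(z) = z^5 -19·z^4 + 132·z^3 -326·z^2 -328·z + 2040.
Note conjugate pairs combine to real quadratics: (z − (5+3i))(z − (5−3i)) = z² − 10z + 34.
The resulting polynomial has degree 5 and real coefficients as required.

p(z) = z^5 -19·z^4 + 132·z^3 -326·z^2 -328·z + 2040.


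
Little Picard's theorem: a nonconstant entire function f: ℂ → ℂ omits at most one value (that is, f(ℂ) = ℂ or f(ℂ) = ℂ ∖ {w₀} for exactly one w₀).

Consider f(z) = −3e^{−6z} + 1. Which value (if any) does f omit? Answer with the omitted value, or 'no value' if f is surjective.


Little Picard bounds the complement of f(ℂ) to at most one point.
e^{−6z} is never zero on ℂ, so -3·e^{−6z} takes every value in ℂ ∖ {0}. Adding 1 shifts the range to ℂ ∖ {1}. Thus f omits exactly the value 1.

Omitted value: 1.


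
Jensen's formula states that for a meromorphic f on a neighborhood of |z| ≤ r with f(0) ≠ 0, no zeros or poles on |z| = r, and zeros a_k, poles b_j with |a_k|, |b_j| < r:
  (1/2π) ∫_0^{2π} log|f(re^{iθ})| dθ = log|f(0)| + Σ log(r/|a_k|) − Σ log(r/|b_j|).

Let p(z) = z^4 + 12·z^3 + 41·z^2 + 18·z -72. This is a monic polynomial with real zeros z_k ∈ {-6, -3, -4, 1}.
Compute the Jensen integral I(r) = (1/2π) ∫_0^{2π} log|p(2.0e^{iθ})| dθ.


Zeros: -6, -4, -3, 1; r = 2.0.
Inside |z| < r: 1. Outside (|z| ≥ r): -6, -4, -3.
p(0) = -72, so log|p(0)| = log(72) = 4.2767.
Apply Jensen: I(r) = log|p(0)| + Σ_k log(r/|z_k|), summed over zeros inside |z| < r.
  log(r/|z_k|) for z_k = 1: log(2.0/1) = 0.6931
  Outside zeros (-6, -4, -3) contribute nothing to the Jensen sum.
Sum over inside zeros: 0.6931.
I(r) = log|p(0)| + (inside sum) = 4.2767 + 0.6931 = 4.9698.
Note: since some zeros are outside |z| ≤ r, the simplified n·log(r) form does NOT apply — only the inside zeros contribute.

I(r) ≈ 4.9698.


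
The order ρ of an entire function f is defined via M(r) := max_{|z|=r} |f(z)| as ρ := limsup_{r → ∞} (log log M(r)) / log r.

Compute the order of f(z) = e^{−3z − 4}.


|e^{−3z − 4}| = e^{Re(-3·z) + -4} ≤ e^{3|z|^1 + -4} = e^{3r^1 + -4} on |z| = r, so ρ ≤ 1. Choosing z on |z|=r so that -3·z is real positive (always possible by picking arg z appropriately) gives |f(z)| = e^{3r^1 + -4}, matching the bound. The additive constant -4 does not affect log log M(r) ~ 1·log r. Hence ρ = 1.
Therefore ρ = 1.

Order ρ = 1.


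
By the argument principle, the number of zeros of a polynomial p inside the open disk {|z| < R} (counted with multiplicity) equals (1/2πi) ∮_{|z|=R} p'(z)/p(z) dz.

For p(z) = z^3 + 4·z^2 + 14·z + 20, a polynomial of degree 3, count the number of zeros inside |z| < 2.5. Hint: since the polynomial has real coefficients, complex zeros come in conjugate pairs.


The zeros of p are: -2, (-1 + 3i), (-1 - 3i).
Their magnitudes are: 2, 3.162, 3.162.
Zeros with |z| < R = 2.5: -2.
Count = 1.
By the argument principle, (1/2πi) ∮_{|z|=R} p'(z)/p(z) dz equals exactly this count.

Number of zeros inside |z| < 2.5: 1.


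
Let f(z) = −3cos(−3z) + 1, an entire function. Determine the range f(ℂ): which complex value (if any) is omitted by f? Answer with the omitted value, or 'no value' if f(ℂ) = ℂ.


Little Picard bounds the complement of f(ℂ) to at most one point.
cos is entire and surjective onto ℂ: for every w ∈ ℂ, cos(ζ) = w has a solution ζ ∈ ℂ (e.g., via the complex inverse arccos). With ζ = −3z this gives z = ζ/(-3). Then -3·cos(−3z) takes every value in -3·ℂ = ℂ, and adding 1 is a bijection of ℂ. So f is surjective and omits no value. (Note: only on the real line is cos bounded by [−1, 1].)

Omitted value: no value.


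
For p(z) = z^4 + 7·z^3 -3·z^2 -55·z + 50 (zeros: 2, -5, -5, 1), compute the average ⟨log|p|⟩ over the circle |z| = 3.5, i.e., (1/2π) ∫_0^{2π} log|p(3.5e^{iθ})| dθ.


Zeros: -5, -5, 1, 2; r = 3.5.
Inside |z| < r: 1, 2. Outside (|z| ≥ r): -5, -5.
p(0) = 50, so log|p(0)| = log(50) = 3.9120.
Apply Jensen: I(r) = log|p(0)| + Σ_k log(r/|z_k|), summed over zeros inside |z| < r.
  log(r/|z_k|) for z_k = 2: log(3.5/2) = 0.5596
  log(r/|z_k|) for z_k = 1: log(3.5/1) = 1.2528
  Outside zeros (-5, -5) contribute nothing to the Jensen sum.
Sum over inside zeros: 1.8124.
I(r) = log|p(0)| + (inside sum) = 3.9120 + 1.8124 = 5.7244.
Note: since some zeros are outside |z| ≤ r, the simplified n·log(r) form does NOT apply — only the inside zeros contribute.

I(r) ≈ 5.7244.


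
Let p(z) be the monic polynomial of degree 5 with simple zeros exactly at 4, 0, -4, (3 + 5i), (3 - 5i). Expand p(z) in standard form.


The polynomial is p(z) = ∏_{α ∈ S} (z − α), where S = {4, 0, -4, (3 + 5i), (3 - 5i)}.
Expanding the product yields: p(z) = z^5 -6·z^4 + 18·z^3 + 96·z^2 -544·z.
Note conjugate pairs combine to real quadratics: (z − (3+5i))(z − (3−5i)) = z² − 6z + 34.
The resulting polynomial has degree 5 and real coefficients as required.

p(z) = z^5 -6·z^4 + 18·z^3 + 96·z^2 -544·z.


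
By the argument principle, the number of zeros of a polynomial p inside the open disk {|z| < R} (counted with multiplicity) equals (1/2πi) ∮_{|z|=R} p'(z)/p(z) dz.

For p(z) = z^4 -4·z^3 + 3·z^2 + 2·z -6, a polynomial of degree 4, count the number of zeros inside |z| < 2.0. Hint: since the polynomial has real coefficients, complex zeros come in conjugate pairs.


The zeros of p are: (1 + 1i), (1 - 1i), -1, 3.
Their magnitudes are: 1.414, 1.414, 1, 3.
Zeros with |z| < R = 2.0: (1 + 1i), (1 - 1i), -1.
Count = 3.
By the argument principle, (1/2πi) ∮_{|z|=R} p'(z)/p(z) dz equals exactly this count.

Number of zeros inside |z| < 2.0: 3.


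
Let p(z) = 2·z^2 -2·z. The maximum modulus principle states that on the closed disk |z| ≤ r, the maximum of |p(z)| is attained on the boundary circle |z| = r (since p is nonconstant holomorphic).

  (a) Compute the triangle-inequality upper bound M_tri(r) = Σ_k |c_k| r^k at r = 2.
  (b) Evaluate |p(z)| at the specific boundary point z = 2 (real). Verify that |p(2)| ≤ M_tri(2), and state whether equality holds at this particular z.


Coefficients: c_0 = 0, c_1 = -2, c_2 = 2. Radius r = 2.
Part (a). Triangle bound: M_tri(r) = Σ_k |c_k| r^k
  = |0|·2^0 + |-2|·2^1 + |2|·2^2
  = 0 + 4 + 8 = 12.
This bounds M(r) := max_{|z|=r} |p(z)| from above; equality holds iff all terms c_k z^k can be made to align in phase at a single z on |z|=r.
Part (b). At z = 2 (real, on the circle |z| = r):
  p(2) = (0)·2^0 + (-2)·2^1 + (2)·2^2 = 4.
  |p(2)| = 4.
Check: |p(2)| = 4 ≤ 12 = M_tri(2). ✓ Equality does not hold at z = 2 (the coefficients have mixed signs, so the terms do not all align in phase there).

M_tri(2) = 12; |p(2)| = 4; equality at z=2: no.


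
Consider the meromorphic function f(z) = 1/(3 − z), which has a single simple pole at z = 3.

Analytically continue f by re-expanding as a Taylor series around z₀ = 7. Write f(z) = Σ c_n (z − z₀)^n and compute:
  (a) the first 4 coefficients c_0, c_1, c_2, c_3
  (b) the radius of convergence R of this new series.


Let w = z − z₀, so z = z₀ + w.
Then 3 − z = 3 − (z₀ + w) = (3 − z₀) − w = -4 − w.
f(z) = 1/(-4 − w) = (1/(-4)) · 1/(1 − w/(-4)) = Σ_{n≥0} w^n / (-4)^(n+1).
So c_n = 1/(-4)^(n+1):
  c_0 = 1/(-4)^1 = -1/4.
  c_1 = 1/(-4)^2 = 1/16.
  c_2 = 1/(-4)^3 = -1/64.
  c_3 = 1/(-4)^4 = 1/256.
The series is valid for |w/d| < 1, i.e. |z − z₀| < |d|.
Radius of convergence: R = |3 − z₀| = |-4| = 4 (distance from z₀ to the singularity z = 3).

c_0 = -1/4, c_1 = 1/16, c_2 = -1/64, c_3 = 1/256; R = 4.


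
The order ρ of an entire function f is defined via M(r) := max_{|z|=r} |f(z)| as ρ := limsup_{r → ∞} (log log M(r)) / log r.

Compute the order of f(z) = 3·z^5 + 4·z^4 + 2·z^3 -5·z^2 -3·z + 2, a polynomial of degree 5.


|f(z)| ≤ Σ|c_k|·r^k = O(r^5) as r → ∞. Polynomial growth is O(e^{r^ε}) for every ε > 0 (since r^5/e^{r^ε} → 0), so ρ ≤ ε for all ε > 0, i.e. ρ = 0. Every nonconstant polynomial has order 0.
Therefore ρ = 0.

Order ρ = 0.


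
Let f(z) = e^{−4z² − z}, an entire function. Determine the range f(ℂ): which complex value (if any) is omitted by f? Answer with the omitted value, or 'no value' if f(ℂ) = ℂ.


Little Picard bounds the complement of f(ℂ) to at most one point.
The exponent g(z) = −4z² − z is a nonconstant polynomial, hence surjective onto ℂ. So e^{g(z)} takes every value in {e^w : w ∈ ℂ} = ℂ ∖ {0}. Adding 0 shifts the range to ℂ ∖ {0}. f omits exactly 0.

Omitted value: 0.


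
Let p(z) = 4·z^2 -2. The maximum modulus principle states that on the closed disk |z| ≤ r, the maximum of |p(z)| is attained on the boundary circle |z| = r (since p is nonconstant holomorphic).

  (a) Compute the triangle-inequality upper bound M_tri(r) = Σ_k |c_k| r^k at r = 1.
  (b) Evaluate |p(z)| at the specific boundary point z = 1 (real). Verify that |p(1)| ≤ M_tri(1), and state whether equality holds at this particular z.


Coefficients: c_0 = -2, c_1 = 0, c_2 = 4. Radius r = 1.
Part (a). Triangle bound: M_tri(r) = Σ_k |c_k| r^k
  = |-2|·1^0 + |0|·1^1 + |4|·1^2
  = 2 + 0 + 4 = 6.
This bounds M(r) := max_{|z|=r} |p(z)| from above; equality holds iff all terms c_k z^k can be made to align in phase at a single z on |z|=r.
Part (b). At z = 1 (real, on the circle |z| = r):
  p(1) = (-2)·1^0 + (0)·1^1 + (4)·1^2 = 2.
  |p(1)| = 2.
Check: |p(1)| = 2 ≤ 6 = M_tri(1). ✓ Equality does not hold at z = 1 (the coefficients have mixed signs, so the terms do not all align in phase there).

M_tri(1) = 6; |p(1)| = 2; equality at z=1: no.


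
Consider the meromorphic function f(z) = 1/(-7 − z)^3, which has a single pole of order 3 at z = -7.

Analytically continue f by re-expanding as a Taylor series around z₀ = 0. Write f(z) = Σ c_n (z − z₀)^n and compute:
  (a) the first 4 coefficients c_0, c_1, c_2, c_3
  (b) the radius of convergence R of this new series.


Let w = z − z₀, so z = z₀ + w.
Then -7 − z = -7 − (z₀ + w) = (-7 − z₀) − w = -7 − w.
f(z) = 1/(-7 − w)^3 = (1/(-7)^3) · (1 − w/(-7))^{−3}.
By the binomial series (1−u)^{−3} = Σ_{n≥0} C(n+2, 2) u^n for |u|<1, with u = w/(-7):
  c_n = C(n+2, 2) / (-7)^(n+3).
  c_0 = 1/(-7)^3 = -1/343.
  c_1 = 3/(-7)^4 = 3/2401.
  c_2 = 6/(-7)^5 = -6/16807.
  c_3 = 10/(-7)^6 = 10/117649.
The series is valid for |w/d| < 1, i.e. |z − z₀| < |d|.
Radius of convergence: R = |-7 − z₀| = |-7| = 7 (distance from z₀ to the singularity z = -7).

c_0 = -1/343, c_1 = 3/2401, c_2 = -6/16807, c_3 = 10/117649; R = 7.


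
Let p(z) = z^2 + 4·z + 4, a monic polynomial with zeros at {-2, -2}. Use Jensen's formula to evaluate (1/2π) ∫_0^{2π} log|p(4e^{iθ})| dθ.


Zeros: -2, -2; r = 4.
Inside |z| < r: -2, -2. Outside (|z| ≥ r): ∅.
p(0) = 4, so log|p(0)| = log(4) = 1.3863.
Apply Jensen: I(r) = log|p(0)| + Σ_k log(r/|z_k|), summed over zeros inside |z| < r.
  log(r/|z_k|) for z_k = -2: log(4/2) = 0.6931
  log(r/|z_k|) for z_k = -2: log(4/2) = 0.6931
Sum over inside zeros: 1.3863.
I(r) = log|p(0)| + (inside sum) = 1.3863 + 1.3863 = 2.7726.
Closed form (all zeros inside, monic): I(r) = n·log(r) = 2·log(4) = 2.7726. ✓

I(r) ≈ 2.7726.


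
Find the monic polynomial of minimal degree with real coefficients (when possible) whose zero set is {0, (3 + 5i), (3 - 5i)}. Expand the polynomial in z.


The polynomial is p(z) = ∏_{α ∈ S} (z − α), where S = {0, (3 + 5i), (3 - 5i)}.
Expanding the product yields: p(z) = z^3 -6·z^2 + 34·z.
Note conjugate pairs combine to real quadratics: (z − (3+5i))(z − (3−5i)) = z² − 6z + 34.
The resulting polynomial has degree 3 and real coefficients as required.

p(z) = z^3 -6·z^2 + 34·z.


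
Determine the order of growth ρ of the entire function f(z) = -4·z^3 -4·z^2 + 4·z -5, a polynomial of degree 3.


|f(z)| ≤ Σ|c_k|·r^k = O(r^3) as r → ∞. Polynomial growth is O(e^{r^ε}) for every ε > 0 (since r^3/e^{r^ε} → 0), so ρ ≤ ε for all ε > 0, i.e. ρ = 0. Every nonconstant polynomial has order 0.
Therefore ρ = 0.

Order ρ = 0.


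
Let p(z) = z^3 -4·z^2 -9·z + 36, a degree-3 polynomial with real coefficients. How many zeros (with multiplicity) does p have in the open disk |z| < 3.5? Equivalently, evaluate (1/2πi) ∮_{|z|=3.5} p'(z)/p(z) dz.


The zeros of p are: 4, -3, 3.
Their magnitudes are: 4, 3, 3.
Zeros with |z| < R = 3.5: -3, 3.
Count = 2.
By the argument principle, (1/2πi) ∮_{|z|=R} p'(z)/p(z) dz equals exactly this count.

Number of zeros inside |z| < 3.5: 2.


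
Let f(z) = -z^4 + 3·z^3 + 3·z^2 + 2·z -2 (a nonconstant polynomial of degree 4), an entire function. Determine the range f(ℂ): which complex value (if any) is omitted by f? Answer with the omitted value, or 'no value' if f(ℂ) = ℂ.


Little Picard bounds the complement of f(ℂ) to at most one point.
For every w ∈ ℂ, the equation p(z) − w = 0 is a nonconstant polynomial in z and hence has at least one root by the fundamental theorem of algebra. So p is surjective onto ℂ, omitting no value.

Omitted value: no value.


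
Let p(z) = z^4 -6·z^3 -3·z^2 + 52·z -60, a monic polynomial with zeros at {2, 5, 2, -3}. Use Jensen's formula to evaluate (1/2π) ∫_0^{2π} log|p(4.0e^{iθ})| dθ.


Zeros: -3, 2, 2, 5; r = 4.0.
Inside |z| < r: -3, 2, 2. Outside (|z| ≥ r): 5.
p(0) = -60, so log|p(0)| = log(60) = 4.0943.
Apply Jensen: I(r) = log|p(0)| + Σ_k log(r/|z_k|), summed over zeros inside |z| < r.
  log(r/|z_k|) for z_k = 2: log(4.0/2) = 0.6931
  log(r/|z_k|) for z_k = 2: log(4.0/2) = 0.6931
  log(r/|z_k|) for z_k = -3: log(4.0/3) = 0.2877
  Outside zeros (5) contribute nothing to the Jensen sum.
Sum over inside zeros: 1.6740.
I(r) = log|p(0)| + (inside sum) = 4.0943 + 1.6740 = 5.7683.
Note: since some zeros are outside |z| ≤ r, the simplified n·log(r) form does NOT apply — only the inside zeros contribute.

I(r) ≈ 5.7683.


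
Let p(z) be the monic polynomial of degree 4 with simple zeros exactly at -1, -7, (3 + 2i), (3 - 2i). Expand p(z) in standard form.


The polynomial is p(z) = ∏_{α ∈ S} (z − α), where S = {-1, -7, (3 + 2i), (3 - 2i)}.
Expanding the product yields: p(z) = z^4 + 2·z^3 -28·z^2 + 62·z + 91.
Note conjugate pairs combine to real quadratics: (z − (3+2i))(z − (3−2i)) = z² − 6z + 13.
The resulting polynomial has degree 4 and real coefficients as required.

p(z) = z^4 + 2·z^3 -28·z^2 + 62·z + 91.


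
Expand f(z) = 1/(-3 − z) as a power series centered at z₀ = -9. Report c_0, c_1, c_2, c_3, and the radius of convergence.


Let w = z − z₀, so z = z₀ + w.
Then -3 − z = -3 − (z₀ + w) = (-3 − z₀) − w = 6 − w.
f(z) = 1/(6 − w) = (1/(6)) · 1/(1 − w/(6)) = Σ_{n≥0} w^n / (6)^(n+1).
So c_n = 1/(6)^(n+1):
  c_0 = 1/(6)^1 = 1/6.
  c_1 = 1/(6)^2 = 1/36.
  c_2 = 1/(6)^3 = 1/216.
  c_3 = 1/(6)^4 = 1/1296.
The series is valid for |w/d| < 1, i.e. |z − z₀| < |d|.
Radius of convergence: R = |-3 − z₀| = |6| = 6 (distance from z₀ to the singularity z = -3).

c_0 = 1/6, c_1 = 1/36, c_2 = 1/216, c_3 = 1/1296; R = 6.


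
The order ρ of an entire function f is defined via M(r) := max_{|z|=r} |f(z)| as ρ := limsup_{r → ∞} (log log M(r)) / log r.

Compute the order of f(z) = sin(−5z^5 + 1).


Write sin(w) = (e^{iw} ± e^{−iw})/(2 or 2i), so |sin(w)| ≤ e^{|w|}. With w = −5z^5 + 1, |w| ≤ 5r^5 + 1 on |z|=r, giving M(r) ≤ e^{5r^5 + 1} and ρ ≤ 5. For the lower bound, choose z on |z|=r with -5z^5 purely imaginary of modulus 5r^5; then |sin(−5z^5 + 1)| grows like e^{5r^5}/2, so ρ ≥ 5. Hence ρ = 5.
Therefore ρ = 5.

Order ρ = 5.


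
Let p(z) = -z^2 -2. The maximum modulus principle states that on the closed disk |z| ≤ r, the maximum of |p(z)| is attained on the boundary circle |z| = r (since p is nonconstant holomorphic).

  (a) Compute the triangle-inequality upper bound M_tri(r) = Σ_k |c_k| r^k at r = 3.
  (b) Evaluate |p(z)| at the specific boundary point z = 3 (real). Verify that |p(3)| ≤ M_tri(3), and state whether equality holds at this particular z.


Coefficients: c_0 = -2, c_1 = 0, c_2 = -1. Radius r = 3.
Part (a). Triangle bound: M_tri(r) = Σ_k |c_k| r^k
  = |-2|·3^0 + |0|·3^1 + |-1|·3^2
  = 2 + 0 + 9 = 11.
This bounds M(r) := max_{|z|=r} |p(z)| from above; equality holds iff all terms c_k z^k can be made to align in phase at a single z on |z|=r.
Part (b). At z = 3 (real, on the circle |z| = r):
  p(3) = (-2)·3^0 + (0)·3^1 + (-1)·3^2 = -11.
  |p(3)| = 11.
Since all nonzero coefficients share the same sign, |p(3)| = 11 = M_tri(3); the triangle bound is attained at z = 3, so in fact M(r) = 11.

M_tri(3) = 11; |p(3)| = 11; equality at z=3: yes.
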